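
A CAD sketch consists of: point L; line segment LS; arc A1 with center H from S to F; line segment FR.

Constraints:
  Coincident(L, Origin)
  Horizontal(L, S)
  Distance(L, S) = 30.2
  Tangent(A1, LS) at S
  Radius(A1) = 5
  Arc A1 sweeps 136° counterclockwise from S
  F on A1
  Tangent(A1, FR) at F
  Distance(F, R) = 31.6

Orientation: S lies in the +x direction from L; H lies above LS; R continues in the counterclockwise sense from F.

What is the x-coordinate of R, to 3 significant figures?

10.9

L is at the origin; LS is horizontal with |LS| = 30.2 and S on the +x side, so S = (30.2, 0.00). Since A1 is tangent to LS there, HS ⟂ LS, so H = S + (0, 5) = (30.2, 5.00). On A1, S sits at bearing -90° from H; a 136° counterclockwise sweep puts F at bearing 46°, so F = H + 5.0·(cos 46°, sin 46°) = (33.7, 8.60). Since A1 is tangent to FR there, HF ⟂ FR, so FR runs along (−sin 46°, cos 46°); with |FR| = 31.6, R = (10.9, 30.5). So R.x = 10.9.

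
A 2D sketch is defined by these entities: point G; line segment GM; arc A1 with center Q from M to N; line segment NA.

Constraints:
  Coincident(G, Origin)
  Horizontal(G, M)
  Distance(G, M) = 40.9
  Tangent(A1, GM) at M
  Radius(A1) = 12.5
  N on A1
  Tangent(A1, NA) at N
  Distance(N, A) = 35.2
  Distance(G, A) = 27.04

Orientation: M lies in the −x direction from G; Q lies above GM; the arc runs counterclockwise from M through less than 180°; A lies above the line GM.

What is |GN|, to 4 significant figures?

32.80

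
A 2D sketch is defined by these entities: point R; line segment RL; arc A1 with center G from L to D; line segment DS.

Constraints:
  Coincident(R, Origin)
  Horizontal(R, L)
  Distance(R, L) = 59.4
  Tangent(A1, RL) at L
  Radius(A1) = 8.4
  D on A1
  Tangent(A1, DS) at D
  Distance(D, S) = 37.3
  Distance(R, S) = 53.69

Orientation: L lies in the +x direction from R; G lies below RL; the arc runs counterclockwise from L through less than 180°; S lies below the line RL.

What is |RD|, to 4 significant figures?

51.95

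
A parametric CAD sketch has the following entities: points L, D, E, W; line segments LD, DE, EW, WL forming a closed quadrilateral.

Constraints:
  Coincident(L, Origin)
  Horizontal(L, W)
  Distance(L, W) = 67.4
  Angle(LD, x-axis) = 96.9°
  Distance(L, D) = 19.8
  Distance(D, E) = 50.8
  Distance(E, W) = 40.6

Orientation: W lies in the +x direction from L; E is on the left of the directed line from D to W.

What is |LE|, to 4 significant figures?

57.70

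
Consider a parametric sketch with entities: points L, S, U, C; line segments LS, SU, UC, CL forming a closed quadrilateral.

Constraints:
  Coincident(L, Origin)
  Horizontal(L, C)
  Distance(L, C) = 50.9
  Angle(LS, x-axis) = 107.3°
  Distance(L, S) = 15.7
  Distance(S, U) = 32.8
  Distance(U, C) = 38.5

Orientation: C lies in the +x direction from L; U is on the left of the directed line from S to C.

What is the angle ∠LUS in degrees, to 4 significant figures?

24.12°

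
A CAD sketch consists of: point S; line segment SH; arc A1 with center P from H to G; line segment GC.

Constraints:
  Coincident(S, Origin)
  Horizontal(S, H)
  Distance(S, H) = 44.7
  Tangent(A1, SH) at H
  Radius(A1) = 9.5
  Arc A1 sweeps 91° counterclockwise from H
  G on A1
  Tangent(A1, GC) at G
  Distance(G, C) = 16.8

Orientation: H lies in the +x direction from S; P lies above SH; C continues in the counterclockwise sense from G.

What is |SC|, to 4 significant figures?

60.05

S is at the origin; S and H share the same y with |SH| = 44.7 and H on the +x side, so H = (44.70, 0.000). A1 meets SH tangentially, so PH is at right angles to SH, so P = H + (0, 9.5) = (44.70, 9.500). On A1, H sits at bearing -90° from P; a 91° counterclockwise sweep puts G at bearing 1°, so G = P + 9.5·(cos 1°, sin 1°) = (54.20, 9.666). Since A1 is tangent to GC there, PG ⟂ GC, so GC runs along (−sin 1°, cos 1°); with |GC| = 16.8, C = (53.91, 26.46). Then |SC| = |C − S| = 60.05.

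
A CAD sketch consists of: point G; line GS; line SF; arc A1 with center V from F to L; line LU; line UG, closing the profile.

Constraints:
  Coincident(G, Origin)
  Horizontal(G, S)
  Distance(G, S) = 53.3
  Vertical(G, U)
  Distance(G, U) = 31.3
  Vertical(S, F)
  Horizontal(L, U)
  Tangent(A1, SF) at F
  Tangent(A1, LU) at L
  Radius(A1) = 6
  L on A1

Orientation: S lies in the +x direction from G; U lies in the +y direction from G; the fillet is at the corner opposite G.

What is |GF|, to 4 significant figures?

59.00

G is at the origin; G and S share the same y with |GS| = 53.3 and S on the +x side, so S = (53.30, 0.000). G and U share the same x with |GU| = 31.3 and U on the +y side, so U = (0.000, 31.30). The virtual corner opposite G is at (53.30, 31.30). The tangent condition forces VF to be normal to SF and A1 meets LU tangentially, so VL is at right angles to LU, with radius 6.0, so the center V sits 6.0 in from both sides at V = (47.30, 25.30). That places the tangent points at F = (53.30, 25.30) on SF and L = (47.30, 31.30) on LU. Then |GF| = |F − G| = 59.00.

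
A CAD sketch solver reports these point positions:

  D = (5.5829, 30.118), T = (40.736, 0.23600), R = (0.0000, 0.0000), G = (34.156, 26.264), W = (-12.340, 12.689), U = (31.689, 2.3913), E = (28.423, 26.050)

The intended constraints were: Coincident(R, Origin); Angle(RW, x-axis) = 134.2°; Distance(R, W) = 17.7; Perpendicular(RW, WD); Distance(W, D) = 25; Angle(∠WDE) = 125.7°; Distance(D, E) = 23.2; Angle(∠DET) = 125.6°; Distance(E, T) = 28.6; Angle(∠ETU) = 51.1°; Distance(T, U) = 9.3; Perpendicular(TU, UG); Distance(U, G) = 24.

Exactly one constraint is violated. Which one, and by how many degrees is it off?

Perpendicular(TU, UG) — off by 7.50°.

R = (0.00, 0.00) ✓; RW at 134.2° ✓; |RW| = 17.70 ✓; ∠(RW, WD) = 90.00° ✓; |WD| = 25.00 ✓; ∠WDE = 125.7° ✓; |DE| = 23.20 ✓; ∠DET = 125.6° ✓; |ET| = 28.60 ✓; ∠ETU = 51.10° ✓; |TU| = 9.300 ✓; ∠(TU, UG) = 82.50° ✗; |UG| = 24.00 ✓.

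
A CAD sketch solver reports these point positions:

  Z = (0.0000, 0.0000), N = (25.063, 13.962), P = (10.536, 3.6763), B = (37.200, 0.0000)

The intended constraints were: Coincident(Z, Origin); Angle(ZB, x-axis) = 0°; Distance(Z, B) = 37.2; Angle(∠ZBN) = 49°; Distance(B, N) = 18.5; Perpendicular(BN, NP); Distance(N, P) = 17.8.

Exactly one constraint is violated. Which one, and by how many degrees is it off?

Perpendicular(BN, NP) — off by 5.70°.

Z = (0.00, 0.00) ✓; ZB at 0.000° ✓; |ZB| = 37.20 ✓; ∠ZBN = 49.00° ✓; |BN| = 18.50 ✓; ∠(BN, NP) = 84.30° ✗; |NP| = 17.80 ✓.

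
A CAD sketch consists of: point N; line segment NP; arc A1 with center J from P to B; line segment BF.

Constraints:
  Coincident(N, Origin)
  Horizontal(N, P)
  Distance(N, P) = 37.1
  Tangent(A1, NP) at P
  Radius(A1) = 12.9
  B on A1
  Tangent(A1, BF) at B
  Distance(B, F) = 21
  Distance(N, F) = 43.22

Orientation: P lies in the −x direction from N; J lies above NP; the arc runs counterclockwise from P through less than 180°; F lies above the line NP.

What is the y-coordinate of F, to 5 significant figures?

34.750

Checks: |JB| = 12.90 ✓; ∠(JB, BF) = 90.00° ✓; |BF| = 21.00 ✓; |NF| = 43.22 ✓.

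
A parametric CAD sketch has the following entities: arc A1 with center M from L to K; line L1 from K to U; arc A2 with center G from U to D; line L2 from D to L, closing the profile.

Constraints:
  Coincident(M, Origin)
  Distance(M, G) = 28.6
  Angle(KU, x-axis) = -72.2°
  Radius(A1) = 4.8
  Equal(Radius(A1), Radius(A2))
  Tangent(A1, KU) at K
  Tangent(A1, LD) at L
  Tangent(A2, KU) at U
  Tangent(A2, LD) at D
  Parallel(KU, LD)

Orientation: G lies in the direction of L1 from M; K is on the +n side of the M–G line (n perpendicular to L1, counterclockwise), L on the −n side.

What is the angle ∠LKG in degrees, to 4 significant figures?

80.47°

M is at the origin and G lies 28.6 along u from M, so G = 28.6·u = (8.743, -27.23). Tangency of A1 to both parallel lines with radius 4.8 puts K and L at M ± 4.8·n: K = (4.570, 1.467), L = (-4.570, -1.467). Then cos ∠LKG = KL·KG / (|KL||KG|), giving 80.47°.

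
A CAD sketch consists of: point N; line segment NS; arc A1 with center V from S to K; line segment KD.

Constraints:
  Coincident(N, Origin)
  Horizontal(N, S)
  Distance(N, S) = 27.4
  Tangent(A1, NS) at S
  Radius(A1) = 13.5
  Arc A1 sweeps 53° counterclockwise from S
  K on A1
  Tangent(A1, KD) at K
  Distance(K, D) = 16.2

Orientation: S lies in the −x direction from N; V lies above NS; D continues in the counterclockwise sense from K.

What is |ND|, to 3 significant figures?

19.6

On A1, S sits at bearing -90° from V; a 53° counterclockwise sweep puts K at bearing -37°, so K = V + 13.5·(cos -37°, sin -37°) = (-16.6, 5.38). Since A1 is tangent to KD there, VK ⟂ KD, so KD runs along (−sin -37°, cos -37°); with |KD| = 16.2, D = (-6.87, 18.3). Then |ND| = |D − N| = 19.6.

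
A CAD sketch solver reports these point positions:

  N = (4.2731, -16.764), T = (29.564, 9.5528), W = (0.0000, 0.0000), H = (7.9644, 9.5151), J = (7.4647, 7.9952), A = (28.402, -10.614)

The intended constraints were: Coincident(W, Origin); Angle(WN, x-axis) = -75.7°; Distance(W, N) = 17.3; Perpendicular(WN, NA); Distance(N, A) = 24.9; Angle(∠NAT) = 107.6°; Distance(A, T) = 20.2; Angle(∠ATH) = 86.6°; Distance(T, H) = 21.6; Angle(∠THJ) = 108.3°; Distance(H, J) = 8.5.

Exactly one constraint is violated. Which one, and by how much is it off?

Distance(H, J) = 8.5 — off by 6.90.

W = (0.00, 0.00) ✓; WN at -75.70° ✓; |WN| = 17.30 ✓; ∠(WN, NA) = 90.00° ✓; |NA| = 24.90 ✓; ∠NAT = 107.6° ✓; |AT| = 20.20 ✓; ∠ATH = 86.60° ✓; |TH| = 21.60 ✓; ∠THJ = 108.3° ✓; |HJ| = 1.600 ✗.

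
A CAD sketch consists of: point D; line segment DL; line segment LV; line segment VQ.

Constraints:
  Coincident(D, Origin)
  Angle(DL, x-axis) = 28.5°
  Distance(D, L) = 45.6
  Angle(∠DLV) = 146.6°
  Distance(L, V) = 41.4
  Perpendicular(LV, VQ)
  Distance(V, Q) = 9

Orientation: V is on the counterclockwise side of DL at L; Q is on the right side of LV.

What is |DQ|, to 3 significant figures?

86.5

∠DLV = 146.6°, so LV runs at 28.5° + (180° − 146.6°) = 61.9° from the x-axis; with |LV| = 41.4, V = L + 41.4·(cos 61.9°, sin 61.9°) = (59.6, 58.3). LV ⟂ VQ; with |VQ| = 9.0 on the right of LV, Q = V + 9.0·(0.882, -0.471) = (67.5, 54.0). Then |DQ| = |Q − D| = 86.5.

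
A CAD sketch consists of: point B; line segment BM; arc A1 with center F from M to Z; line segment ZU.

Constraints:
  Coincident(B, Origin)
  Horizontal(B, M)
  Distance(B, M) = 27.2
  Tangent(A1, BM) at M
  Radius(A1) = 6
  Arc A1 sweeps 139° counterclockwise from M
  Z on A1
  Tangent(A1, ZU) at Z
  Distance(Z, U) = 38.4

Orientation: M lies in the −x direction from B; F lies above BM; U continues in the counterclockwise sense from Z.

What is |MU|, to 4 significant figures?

43.63

On A1, M sits at bearing -90° from F; a 139° counterclockwise sweep puts Z at bearing 49°, so Z = F + 6.0·(cos 49°, sin 49°) = (-23.26, 10.53). Since A1 is tangent to ZU there, FZ ⟂ ZU, so ZU runs along (−sin 49°, cos 49°); with |ZU| = 38.4, U = (-52.24, 35.72). Then |MU| = |U − M| = 43.63.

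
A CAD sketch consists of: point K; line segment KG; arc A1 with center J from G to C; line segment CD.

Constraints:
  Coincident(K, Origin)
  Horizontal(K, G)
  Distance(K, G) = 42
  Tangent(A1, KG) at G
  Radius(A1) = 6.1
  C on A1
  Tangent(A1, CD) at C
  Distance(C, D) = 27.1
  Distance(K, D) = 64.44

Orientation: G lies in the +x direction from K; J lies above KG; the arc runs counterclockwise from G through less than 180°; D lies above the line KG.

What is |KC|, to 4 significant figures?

47.85

K is at the origin; K and G share the same y with |KG| = 42.0 and G on the +x side, so G = (42.00, 0.000). Tangency of A1 to KG means the radius JG is perpendicular to KG, so J = G + (0, 6.1) = (42.00, 6.100). Since JC ⟂ CD (tangency), |JD| = √(6.1² + 27.1²) = 27.78 regardless of where C sits on A1. So D lies on both circle(K, 64.44) and circle(J, 27.78); the above-KG intersection is D = (57.45, 29.18). C is the foot of the tangent from D: C = (47.69, 3.902).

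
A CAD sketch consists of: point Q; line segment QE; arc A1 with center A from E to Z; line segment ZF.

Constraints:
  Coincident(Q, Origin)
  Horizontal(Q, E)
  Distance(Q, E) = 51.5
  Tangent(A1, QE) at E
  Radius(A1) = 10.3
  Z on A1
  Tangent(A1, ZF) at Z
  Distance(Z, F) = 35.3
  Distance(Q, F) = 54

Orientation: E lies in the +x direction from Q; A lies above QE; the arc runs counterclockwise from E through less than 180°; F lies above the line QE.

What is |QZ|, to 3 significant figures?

61.3

Checks: |AZ| = 10.30 ✓; ∠(AZ, ZF) = 90.00° ✓; |ZF| = 35.30 ✓; |QF| = 54.00 ✓.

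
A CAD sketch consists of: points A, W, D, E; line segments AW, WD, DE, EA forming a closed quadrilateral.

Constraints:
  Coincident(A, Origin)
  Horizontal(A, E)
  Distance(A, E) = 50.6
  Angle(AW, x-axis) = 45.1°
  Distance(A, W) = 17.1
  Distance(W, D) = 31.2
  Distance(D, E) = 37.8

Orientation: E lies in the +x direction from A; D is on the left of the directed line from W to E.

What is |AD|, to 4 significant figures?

48.30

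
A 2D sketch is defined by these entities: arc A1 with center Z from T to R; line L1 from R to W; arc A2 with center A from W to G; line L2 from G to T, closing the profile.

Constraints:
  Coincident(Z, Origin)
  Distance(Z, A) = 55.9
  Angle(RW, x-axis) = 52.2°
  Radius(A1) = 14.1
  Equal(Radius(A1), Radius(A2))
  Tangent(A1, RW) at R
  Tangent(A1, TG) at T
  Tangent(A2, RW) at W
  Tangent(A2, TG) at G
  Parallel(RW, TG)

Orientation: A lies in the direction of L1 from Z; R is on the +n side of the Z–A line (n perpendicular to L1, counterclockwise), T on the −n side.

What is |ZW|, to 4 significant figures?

57.65

The slot axis is L1's direction at 52.2°, so u = (cos 52.2°, sin 52.2°) = (0.6129, 0.7902) and n = (−sin 52.2°, cos 52.2°) = (-0.7902, 0.6129). Z is at the origin and A lies 55.9 along u from Z, so A = 55.9·u = (34.26, 44.17). Tangency of A1 to both parallel lines with radius 14.1 puts R and T at Z ± 14.1·n: R = (-11.14, 8.642), T = (11.14, -8.642). Equal radii place W and G the same way about A: W = A + 14.1·n = (23.12, 52.81), G = A − 14.1·n = (45.40, 35.53). Then |ZW| = |W − Z| = 57.65.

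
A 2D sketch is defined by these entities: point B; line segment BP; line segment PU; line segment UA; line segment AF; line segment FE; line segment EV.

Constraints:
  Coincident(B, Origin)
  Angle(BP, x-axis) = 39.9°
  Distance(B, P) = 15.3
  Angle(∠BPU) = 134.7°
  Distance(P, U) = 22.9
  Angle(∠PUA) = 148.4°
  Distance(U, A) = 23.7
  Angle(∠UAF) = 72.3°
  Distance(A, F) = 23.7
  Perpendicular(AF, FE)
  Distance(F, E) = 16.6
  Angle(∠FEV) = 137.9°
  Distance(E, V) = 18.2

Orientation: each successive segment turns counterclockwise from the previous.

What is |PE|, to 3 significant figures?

20.9

B is at the origin; BP runs at 39.9° with length 15.3, so P = (11.7, 9.81). ∠BPU = 134.7° gives PU at 85.2° from the x-axis; with |PU| = 22.9, U = (13.7, 32.6). ∠PUA = 148.4° gives UA at 117° from the x-axis; with |UA| = 23.7, A = (2.97, 53.8). ∠UAF = 72.3° gives AF at -135° from the x-axis; with |AF| = 23.7, F = (-13.9, 37.2). The perpendicularity gives FE at right angles to AF, so FE runs at -45.5°; with |FE| = 16.6, E = (-2.30, 25.3). Then |PE| = |E − P| = 20.9.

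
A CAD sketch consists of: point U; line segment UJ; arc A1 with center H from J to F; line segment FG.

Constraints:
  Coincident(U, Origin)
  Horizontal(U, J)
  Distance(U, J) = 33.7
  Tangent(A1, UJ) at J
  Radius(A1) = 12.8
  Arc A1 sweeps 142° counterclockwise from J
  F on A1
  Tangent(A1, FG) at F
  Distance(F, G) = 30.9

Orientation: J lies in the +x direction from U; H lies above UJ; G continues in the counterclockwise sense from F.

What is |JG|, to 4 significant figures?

45.03

U is at the origin; U and J share the same y with |UJ| = 33.7 and J on the +x side, so J = (33.70, 0.000). Since A1 is tangent to UJ there, HJ ⟂ UJ, so H = J + (0, 12.8) = (33.70, 12.80). On A1, J sits at bearing -90° from H; a 142° counterclockwise sweep puts F at bearing 52°, so F = H + 12.8·(cos 52°, sin 52°) = (41.58, 22.89). The tangent condition forces HF to be normal to FG, so FG runs along (−sin 52°, cos 52°); with |FG| = 30.9, G = (17.23, 41.91). Then |JG| = |G − J| = 45.03.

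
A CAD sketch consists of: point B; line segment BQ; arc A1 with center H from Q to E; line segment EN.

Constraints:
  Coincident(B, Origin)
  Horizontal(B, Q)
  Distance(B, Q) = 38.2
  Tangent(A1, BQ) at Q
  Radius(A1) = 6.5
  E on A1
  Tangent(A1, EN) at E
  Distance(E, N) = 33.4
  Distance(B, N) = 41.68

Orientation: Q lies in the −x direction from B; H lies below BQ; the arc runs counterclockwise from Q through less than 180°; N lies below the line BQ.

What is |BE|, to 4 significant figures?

44.42

Checks: |HE| = 6.500 ✓; ∠(HE, EN) = 90.00° ✓; |EN| = 33.40 ✓; |BN| = 41.68 ✓.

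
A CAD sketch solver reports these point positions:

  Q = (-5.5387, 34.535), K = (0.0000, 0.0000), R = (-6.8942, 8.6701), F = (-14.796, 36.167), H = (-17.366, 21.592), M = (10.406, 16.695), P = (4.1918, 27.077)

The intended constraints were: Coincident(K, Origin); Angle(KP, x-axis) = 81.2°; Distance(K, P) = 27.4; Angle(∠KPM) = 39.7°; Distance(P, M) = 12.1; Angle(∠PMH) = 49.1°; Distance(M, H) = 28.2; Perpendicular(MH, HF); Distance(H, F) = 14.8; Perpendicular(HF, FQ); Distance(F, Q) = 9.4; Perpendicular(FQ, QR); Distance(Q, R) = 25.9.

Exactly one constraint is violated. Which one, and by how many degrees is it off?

Perpendicular(FQ, QR) — off by 7.00°.

K = (0.00, 0.00) ✓; KP at 81.20° ✓; |KP| = 27.40 ✓; ∠KPM = 39.70° ✓; |PM| = 12.10 ✓; ∠PMH = 49.10° ✓; |MH| = 28.20 ✓; ∠(MH, HF) = 90.00° ✓; |HF| = 14.80 ✓; ∠(HF, FQ) = 90.00° ✓; |FQ| = 9.400 ✓; ∠(FQ, QR) = 83.00° ✗; |QR| = 25.90 ✓.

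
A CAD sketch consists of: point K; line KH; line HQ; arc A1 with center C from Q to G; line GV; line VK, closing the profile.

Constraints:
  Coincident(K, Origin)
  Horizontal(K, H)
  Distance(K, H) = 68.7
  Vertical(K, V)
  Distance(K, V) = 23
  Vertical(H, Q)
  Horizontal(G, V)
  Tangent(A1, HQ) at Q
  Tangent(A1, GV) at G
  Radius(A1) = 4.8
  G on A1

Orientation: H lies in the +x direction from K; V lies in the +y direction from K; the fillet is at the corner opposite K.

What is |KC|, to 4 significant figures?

66.44

K is at the origin; KH is horizontal with |KH| = 68.7 and H on the +x side, so H = (68.70, 0.000). K and V share the same x with |KV| = 23.0 and V on the +y side, so V = (0.000, 23.00). The virtual corner opposite K is at (68.70, 23.00). The tangent condition forces CQ to be normal to HQ and tangency of A1 to GV means the radius CG is perpendicular to GV, with radius 4.8, so the center C sits 4.8 in from both sides at C = (63.90, 18.20). Then |KC| = |C − K| = 66.44.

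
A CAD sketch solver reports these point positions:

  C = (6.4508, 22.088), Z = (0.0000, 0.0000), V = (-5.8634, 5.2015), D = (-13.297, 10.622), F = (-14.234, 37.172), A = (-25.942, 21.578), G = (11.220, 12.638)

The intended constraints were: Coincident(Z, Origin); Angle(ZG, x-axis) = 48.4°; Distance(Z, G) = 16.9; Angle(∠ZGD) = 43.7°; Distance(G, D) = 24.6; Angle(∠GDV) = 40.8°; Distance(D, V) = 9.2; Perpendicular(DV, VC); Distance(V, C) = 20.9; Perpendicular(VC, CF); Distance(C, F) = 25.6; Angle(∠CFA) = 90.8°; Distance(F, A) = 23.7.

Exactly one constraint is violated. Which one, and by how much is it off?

Distance(F, A) = 23.7 — off by 4.20.

Z = (0.00, 0.00) ✓; ZG at 48.40° ✓; |ZG| = 16.90 ✓; ∠ZGD = 43.70° ✓; |GD| = 24.60 ✓; ∠GDV = 40.80° ✓; |DV| = 9.200 ✓; ∠(DV, VC) = 90.00° ✓; |VC| = 20.90 ✓; ∠(VC, CF) = 90.00° ✓; |CF| = 25.60 ✓; ∠CFA = 90.80° ✓; |FA| = 19.50 ✗.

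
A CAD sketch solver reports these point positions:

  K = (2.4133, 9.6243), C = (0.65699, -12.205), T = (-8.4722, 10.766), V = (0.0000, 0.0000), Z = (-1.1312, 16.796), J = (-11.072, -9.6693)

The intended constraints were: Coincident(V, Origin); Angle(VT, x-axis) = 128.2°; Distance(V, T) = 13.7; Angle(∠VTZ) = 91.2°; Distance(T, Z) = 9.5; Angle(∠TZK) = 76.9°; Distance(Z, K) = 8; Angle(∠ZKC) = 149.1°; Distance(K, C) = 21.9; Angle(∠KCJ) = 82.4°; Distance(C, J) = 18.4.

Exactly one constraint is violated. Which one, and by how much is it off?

Distance(C, J) = 18.4 — off by 6.40.

V = (0.00, 0.00) ✓; VT at 128.2° ✓; |VT| = 13.70 ✓; ∠VTZ = 91.20° ✓; |TZ| = 9.500 ✓; ∠TZK = 76.90° ✓; |ZK| = 8.000 ✓; ∠ZKC = 149.1° ✓; |KC| = 21.90 ✓; ∠KCJ = 82.40° ✓; |CJ| = 12.00 ✗.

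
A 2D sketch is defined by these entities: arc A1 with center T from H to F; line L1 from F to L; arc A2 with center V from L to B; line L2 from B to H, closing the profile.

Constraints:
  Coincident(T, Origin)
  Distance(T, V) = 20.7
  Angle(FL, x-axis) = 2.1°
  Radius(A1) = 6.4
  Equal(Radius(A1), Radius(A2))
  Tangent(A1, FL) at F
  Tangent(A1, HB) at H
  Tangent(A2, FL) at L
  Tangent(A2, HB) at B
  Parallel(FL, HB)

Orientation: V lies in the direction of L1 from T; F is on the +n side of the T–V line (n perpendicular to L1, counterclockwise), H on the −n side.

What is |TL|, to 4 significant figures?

21.67

The slot axis is L1's direction at 2.1°, so u = (cos 2.1°, sin 2.1°) = (0.9993, 0.03664) and n = (−sin 2.1°, cos 2.1°) = (-0.03664, 0.9993). T is at the origin and V lies 20.7 along u from T, so V = 20.7·u = (20.69, 0.7585). Tangency of A1 to both parallel lines with radius 6.4 puts F and H at T ± 6.4·n: F = (-0.2345, 6.396), H = (0.2345, -6.396). Equal radii place L and B the same way about V: L = V + 6.4·n = (20.45, 7.154), B = V − 6.4·n = (20.92, -5.637). Then |TL| = |L − T| = 21.67.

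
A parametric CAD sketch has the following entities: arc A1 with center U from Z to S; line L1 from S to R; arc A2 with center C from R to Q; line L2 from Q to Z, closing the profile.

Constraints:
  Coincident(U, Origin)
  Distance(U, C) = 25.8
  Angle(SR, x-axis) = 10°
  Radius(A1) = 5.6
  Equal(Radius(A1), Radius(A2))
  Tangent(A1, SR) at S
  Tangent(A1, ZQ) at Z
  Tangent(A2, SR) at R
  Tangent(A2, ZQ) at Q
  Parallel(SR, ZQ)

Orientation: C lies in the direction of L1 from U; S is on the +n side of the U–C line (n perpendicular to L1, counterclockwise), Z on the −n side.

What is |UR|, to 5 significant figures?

26.401

The slot axis is L1's direction at 10.0°, so u = (cos 10.0°, sin 10.0°) = (0.98481, 0.17365) and n = (−sin 10.0°, cos 10.0°) = (-0.17365, 0.98481). U is at the origin and C lies 25.8 along u from U, so C = 25.8·u = (25.408, 4.4801). Tangency of A1 to both parallel lines with radius 5.6 puts S and Z at U ± 5.6·n: S = (-0.97243, 5.5149), Z = (0.97243, -5.5149). Equal radii place R and Q the same way about C: R = C + 5.6·n = (24.436, 9.9950), Q = C − 5.6·n = (26.380, -1.0348). Then |UR| = |R − U| = 26.401.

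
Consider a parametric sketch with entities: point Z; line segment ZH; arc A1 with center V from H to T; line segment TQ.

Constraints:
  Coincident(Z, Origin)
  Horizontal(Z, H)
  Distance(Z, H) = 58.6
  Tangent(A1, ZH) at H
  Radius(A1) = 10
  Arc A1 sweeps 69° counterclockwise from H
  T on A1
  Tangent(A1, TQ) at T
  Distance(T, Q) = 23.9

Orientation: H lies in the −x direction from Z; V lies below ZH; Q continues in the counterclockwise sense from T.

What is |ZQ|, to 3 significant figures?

81.7

Z is at the origin; ZH is horizontal with |ZH| = 58.6 and H on the −x side, so H = (-58.6, 0.00). A1 meets ZH tangentially, so VH is at right angles to ZH, so V = H + (0, -10) = (-58.6, -10.0). On A1, H sits at bearing 90° from V; a 69° counterclockwise sweep puts T at bearing 159°, so T = V + 10.0·(cos 159°, sin 159°) = (-67.9, -6.42). The tangent condition forces VT to be normal to TQ, so TQ runs along (−sin 159°, cos 159°); with |TQ| = 23.9, Q = (-76.5, -28.7). Then |ZQ| = |Q − Z| = 81.7.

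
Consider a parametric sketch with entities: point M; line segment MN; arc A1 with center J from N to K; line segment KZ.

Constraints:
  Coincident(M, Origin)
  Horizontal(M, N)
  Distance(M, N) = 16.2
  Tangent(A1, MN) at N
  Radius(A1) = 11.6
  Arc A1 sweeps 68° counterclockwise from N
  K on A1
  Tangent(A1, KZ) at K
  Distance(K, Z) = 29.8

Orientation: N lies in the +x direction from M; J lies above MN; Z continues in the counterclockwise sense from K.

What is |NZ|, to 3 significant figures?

41.2

M is at the origin; MN is horizontal with |MN| = 16.2 and N on the +x side, so N = (16.2, 0.00). The tangent condition forces JN to be normal to MN, so J = N + (0, 11.6) = (16.2, 11.6). On A1, N sits at bearing -90° from J; a 68° counterclockwise sweep puts K at bearing -22°, so K = J + 11.6·(cos -22°, sin -22°) = (27.0, 7.25). A1 meets KZ tangentially, so JK is at right angles to KZ, so KZ runs along (−sin -22°, cos -22°); with |KZ| = 29.8, Z = (38.1, 34.9). Then |NZ| = |Z − N| = 41.2.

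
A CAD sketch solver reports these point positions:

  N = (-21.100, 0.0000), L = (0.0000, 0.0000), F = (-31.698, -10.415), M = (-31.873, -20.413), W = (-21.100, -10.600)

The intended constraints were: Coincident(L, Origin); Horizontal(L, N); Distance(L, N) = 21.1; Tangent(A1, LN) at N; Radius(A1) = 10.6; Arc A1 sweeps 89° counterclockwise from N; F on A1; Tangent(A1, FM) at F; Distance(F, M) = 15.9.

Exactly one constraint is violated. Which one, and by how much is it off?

Distance(F, M) = 15.9 — off by 5.90.

L = (0.00, 0.00) ✓; L.y = 0.00, N.y = 0.00 ✓; |LN| = 21.10 ✓; ∠(WN, NL) = 90.00° ✓; |WN| = 10.60 ✓; bearing(W→F) − bearing(W→N) = 89.00° ✓; |WF| = 10.60 ✓; ∠(WF, FM) = 90.00° ✓; |FM| = 10.00 ✗.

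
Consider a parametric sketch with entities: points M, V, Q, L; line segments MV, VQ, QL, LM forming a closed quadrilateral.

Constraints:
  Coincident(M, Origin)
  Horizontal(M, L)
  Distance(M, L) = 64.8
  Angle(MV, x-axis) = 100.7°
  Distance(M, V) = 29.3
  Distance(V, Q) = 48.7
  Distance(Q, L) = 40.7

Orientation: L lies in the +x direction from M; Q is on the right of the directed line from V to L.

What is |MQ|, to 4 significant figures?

26.74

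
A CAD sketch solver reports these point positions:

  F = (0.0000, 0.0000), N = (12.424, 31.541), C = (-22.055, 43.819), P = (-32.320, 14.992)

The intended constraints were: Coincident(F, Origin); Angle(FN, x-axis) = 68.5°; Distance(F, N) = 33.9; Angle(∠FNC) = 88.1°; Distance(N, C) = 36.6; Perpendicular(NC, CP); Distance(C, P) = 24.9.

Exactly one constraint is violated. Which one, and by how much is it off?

Distance(C, P) = 24.9 — off by 5.70.

F = (0.00, 0.00) ✓; FN at 68.50° ✓; |FN| = 33.90 ✓; ∠FNC = 88.10° ✓; |NC| = 36.60 ✓; ∠(NC, CP) = 90.00° ✓; |CP| = 30.60 ✗.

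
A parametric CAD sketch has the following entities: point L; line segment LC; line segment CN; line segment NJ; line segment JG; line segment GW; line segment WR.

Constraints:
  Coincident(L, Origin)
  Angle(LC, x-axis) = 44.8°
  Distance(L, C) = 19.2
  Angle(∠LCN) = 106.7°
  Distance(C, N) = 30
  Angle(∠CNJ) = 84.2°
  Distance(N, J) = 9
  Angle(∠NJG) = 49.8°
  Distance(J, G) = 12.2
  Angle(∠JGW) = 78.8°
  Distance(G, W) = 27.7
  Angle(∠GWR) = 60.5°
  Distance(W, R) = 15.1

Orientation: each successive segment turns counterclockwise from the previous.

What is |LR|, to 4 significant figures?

53.46

L is at the origin; LC runs at 44.8° with length 19.2, so C = (13.62, 13.53). ∠LCN = 106.7° gives CN at 118.1° from the x-axis; with |CN| = 30.0, N = (-0.5066, 39.99). ∠CNJ = 84.2° gives NJ at -146.1° from the x-axis; with |NJ| = 9.0, J = (-7.977, 34.97). ∠NJG = 49.8° gives JG at -15.90° from the x-axis; with |JG| = 12.2, G = (3.757, 31.63). ∠JGW = 78.8° gives GW at 85.30° from the x-axis; with |GW| = 27.7, W = (6.026, 59.24). ∠GWR = 60.5° gives WR at -155.2° from the x-axis; with |WR| = 15.1, R = (-7.681, 52.90). Then |LR| = |R − L| = 53.46.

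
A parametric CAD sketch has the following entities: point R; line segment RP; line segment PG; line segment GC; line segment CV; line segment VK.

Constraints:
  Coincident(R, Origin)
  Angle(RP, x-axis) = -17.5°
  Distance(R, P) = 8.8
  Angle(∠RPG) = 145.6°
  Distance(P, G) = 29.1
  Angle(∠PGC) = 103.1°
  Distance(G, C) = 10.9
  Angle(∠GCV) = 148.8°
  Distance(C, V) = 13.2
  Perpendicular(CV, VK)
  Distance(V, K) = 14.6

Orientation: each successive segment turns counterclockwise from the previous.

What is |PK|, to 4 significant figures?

23.06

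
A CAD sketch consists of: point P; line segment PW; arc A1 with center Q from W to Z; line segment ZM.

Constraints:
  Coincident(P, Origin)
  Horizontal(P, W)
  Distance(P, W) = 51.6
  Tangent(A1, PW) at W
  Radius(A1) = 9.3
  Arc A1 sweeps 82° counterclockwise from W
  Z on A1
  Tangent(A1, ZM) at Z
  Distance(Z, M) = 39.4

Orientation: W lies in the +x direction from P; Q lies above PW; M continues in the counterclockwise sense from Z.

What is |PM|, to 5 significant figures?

81.276

On A1, W sits at bearing -90° from Q; an 82° counterclockwise sweep puts Z at bearing -8°, so Z = Q + 9.3·(cos -8°, sin -8°) = (60.809, 8.0057). Since A1 is tangent to ZM there, QZ ⟂ ZM, so ZM runs along (−sin -8°, cos -8°); with |ZM| = 39.4, M = (66.293, 47.022). Then |PM| = |M − P| = 81.276.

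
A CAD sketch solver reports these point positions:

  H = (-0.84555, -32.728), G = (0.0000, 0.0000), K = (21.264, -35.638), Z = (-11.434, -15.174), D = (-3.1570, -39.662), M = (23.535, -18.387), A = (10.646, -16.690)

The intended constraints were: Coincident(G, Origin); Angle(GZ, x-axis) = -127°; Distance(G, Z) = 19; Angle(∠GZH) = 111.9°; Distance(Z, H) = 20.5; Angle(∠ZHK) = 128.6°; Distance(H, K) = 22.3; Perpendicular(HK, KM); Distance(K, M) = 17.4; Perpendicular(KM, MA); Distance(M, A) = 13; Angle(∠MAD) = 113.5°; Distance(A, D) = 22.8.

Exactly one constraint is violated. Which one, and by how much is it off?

Distance(A, D) = 22.8 — off by 4.00.

G = (0.00, 0.00) ✓; GZ at -127.0° ✓; |GZ| = 19.00 ✓; ∠GZH = 111.9° ✓; |ZH| = 20.50 ✓; ∠ZHK = 128.6° ✓; |HK| = 22.30 ✓; ∠(HK, KM) = 90.00° ✓; |KM| = 17.40 ✓; ∠(KM, MA) = 90.00° ✓; |MA| = 13.00 ✓; ∠MAD = 113.5° ✓; |AD| = 26.80 ✗.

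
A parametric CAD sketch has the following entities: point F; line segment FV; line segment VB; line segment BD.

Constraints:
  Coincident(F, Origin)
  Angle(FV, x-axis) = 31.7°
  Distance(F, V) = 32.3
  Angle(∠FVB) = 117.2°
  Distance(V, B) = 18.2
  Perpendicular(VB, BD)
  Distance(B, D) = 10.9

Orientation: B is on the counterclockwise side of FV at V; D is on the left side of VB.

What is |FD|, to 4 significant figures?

37.48

∠FVB = 117.2°, so VB runs at 31.7° + (180° − 117.2°) = 94.50° from the x-axis; with |VB| = 18.2, B = V + 18.2·(cos 94.50°, sin 94.50°) = (26.05, 35.12). VB is perpendicular to BD; with |BD| = 10.9 on the left of VB, D = B + 10.9·(-0.9969, -0.07846) = (15.19, 34.26). Then |FD| = |D − F| = 37.48.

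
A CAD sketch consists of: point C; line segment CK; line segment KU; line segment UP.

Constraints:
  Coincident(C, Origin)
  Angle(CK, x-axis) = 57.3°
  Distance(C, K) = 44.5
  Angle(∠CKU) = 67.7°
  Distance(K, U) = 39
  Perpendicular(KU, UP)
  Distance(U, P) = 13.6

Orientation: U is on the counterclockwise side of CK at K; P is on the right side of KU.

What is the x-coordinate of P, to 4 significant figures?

-11.86

C is at the origin; CK runs at 57.3° with length 44.5, so K = 44.5·(cos 57.3°, sin 57.3°) = (24.04, 37.45). ∠CKU = 67.7°, so KU runs at 57.3° + (180° − 67.7°) = 169.6° from the x-axis; with |KU| = 39.0, U = K + 39.0·(cos 169.6°, sin 169.6°) = (-14.32, 44.49). KU is perpendicular to UP; with |UP| = 13.6 on the right of KU, P = U + 13.6·(0.1805, 0.9836) = (-11.86, 57.86). So P.x = -11.86.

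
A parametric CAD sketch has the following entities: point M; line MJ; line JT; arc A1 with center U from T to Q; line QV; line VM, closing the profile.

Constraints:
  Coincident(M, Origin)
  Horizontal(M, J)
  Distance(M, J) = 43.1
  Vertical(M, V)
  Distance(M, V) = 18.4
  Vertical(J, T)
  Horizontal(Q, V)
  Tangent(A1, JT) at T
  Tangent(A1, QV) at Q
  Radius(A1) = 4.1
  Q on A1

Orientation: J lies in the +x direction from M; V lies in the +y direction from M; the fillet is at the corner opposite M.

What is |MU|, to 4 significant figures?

41.54

M is at the origin; M and J share the same y with |MJ| = 43.1 and J on the +x side, so J = (43.10, 0.000). M and V share the same x with |MV| = 18.4 and V on the +y side, so V = (0.000, 18.40). The virtual corner opposite M is at (43.10, 18.40). Since A1 is tangent to JT there, UT ⟂ JT and A1 meets QV tangentially, so UQ is at right angles to QV, with radius 4.1, so the center U sits 4.1 in from both sides at U = (39.00, 14.30). Then |MU| = |U − M| = 41.54.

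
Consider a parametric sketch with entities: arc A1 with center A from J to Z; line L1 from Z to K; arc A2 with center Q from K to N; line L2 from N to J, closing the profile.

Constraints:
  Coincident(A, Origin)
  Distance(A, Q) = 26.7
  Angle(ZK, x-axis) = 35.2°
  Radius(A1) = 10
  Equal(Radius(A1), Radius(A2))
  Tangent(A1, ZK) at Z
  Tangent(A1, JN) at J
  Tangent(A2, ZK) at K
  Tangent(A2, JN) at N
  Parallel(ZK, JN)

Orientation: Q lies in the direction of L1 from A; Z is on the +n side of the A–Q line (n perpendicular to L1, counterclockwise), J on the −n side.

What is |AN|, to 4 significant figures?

28.51

The slot axis is L1's direction at 35.2°, so u = (cos 35.2°, sin 35.2°) = (0.8171, 0.5764) and n = (−sin 35.2°, cos 35.2°) = (-0.5764, 0.8171). A is at the origin and Q lies 26.7 along u from A, so Q = 26.7·u = (21.82, 15.39). Tangency of A1 to both parallel lines with radius 10.0 puts Z and J at A ± 10.0·n: Z = (-5.764, 8.171), J = (5.764, -8.171). Equal radii place K and N the same way about Q: K = Q + 10.0·n = (16.05, 23.56), N = Q − 10.0·n = (27.58, 7.219). Then |AN| = |N − A| = 28.51.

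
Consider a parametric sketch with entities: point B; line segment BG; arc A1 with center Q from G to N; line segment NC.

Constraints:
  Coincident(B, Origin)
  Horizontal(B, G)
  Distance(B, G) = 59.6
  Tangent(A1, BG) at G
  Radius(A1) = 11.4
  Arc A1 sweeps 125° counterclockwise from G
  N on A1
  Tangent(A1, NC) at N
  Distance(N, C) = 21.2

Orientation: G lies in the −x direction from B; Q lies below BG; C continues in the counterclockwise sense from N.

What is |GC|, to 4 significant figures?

35.42

B is at the origin; B and G share the same y with |BG| = 59.6 and G on the −x side, so G = (-59.60, 0.000). The tangent condition forces QG to be normal to BG, so Q = G + (0, -11.4) = (-59.60, -11.40). On A1, G sits at bearing 90° from Q; a 125° counterclockwise sweep puts N at bearing 215°, so N = Q + 11.4·(cos 215°, sin 215°) = (-68.94, -17.94). Tangency of A1 to NC means the radius QN is perpendicular to NC, so NC runs along (−sin 215°, cos 215°); with |NC| = 21.2, C = (-56.78, -35.30). Then |GC| = |C − G| = 35.42.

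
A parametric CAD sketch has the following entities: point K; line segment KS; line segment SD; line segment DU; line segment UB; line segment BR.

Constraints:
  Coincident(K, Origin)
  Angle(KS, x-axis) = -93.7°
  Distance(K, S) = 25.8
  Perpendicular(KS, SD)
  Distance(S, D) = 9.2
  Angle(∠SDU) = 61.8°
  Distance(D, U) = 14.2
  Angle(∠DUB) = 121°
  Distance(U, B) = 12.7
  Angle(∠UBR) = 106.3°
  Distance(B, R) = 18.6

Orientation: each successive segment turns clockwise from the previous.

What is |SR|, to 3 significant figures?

16.9

K is at the origin; KS runs at -93.7° with length 25.8, so S = (-1.66, -25.7). KS ⟂ SD, so SD runs at 176°; with |SD| = 9.2, D = (-10.8, -25.2). ∠SDU = 61.8° gives DU at 58.1° from the x-axis; with |DU| = 14.2, U = (-3.34, -13.1). ∠DUB = 121.0° gives UB at -0.900° from the x-axis; with |UB| = 12.7, B = (9.36, -13.3). ∠UBR = 106.3° gives BR at -74.6° from the x-axis; with |BR| = 18.6, R = (14.3, -31.2). Then |SR| = |R − S| = 16.9.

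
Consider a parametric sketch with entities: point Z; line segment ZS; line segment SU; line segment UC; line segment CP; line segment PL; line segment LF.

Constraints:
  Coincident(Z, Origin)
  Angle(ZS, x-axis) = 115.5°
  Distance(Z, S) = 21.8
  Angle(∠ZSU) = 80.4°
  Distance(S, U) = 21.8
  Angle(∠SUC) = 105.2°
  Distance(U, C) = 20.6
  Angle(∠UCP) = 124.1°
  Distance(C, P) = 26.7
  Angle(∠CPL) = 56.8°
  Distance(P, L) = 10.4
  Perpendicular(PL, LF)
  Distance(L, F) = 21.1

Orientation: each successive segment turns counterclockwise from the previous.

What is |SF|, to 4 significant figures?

36.44

Z is at the origin; ZS runs at 115.5° with length 21.8, so S = (-9.385, 19.68). ∠ZSU = 80.4° gives SU at -144.9° from the x-axis; with |SU| = 21.8, U = (-27.22, 7.141). ∠SUC = 105.2° gives UC at -70.10° from the x-axis; with |UC| = 20.6, C = (-20.21, -12.23). ∠UCP = 124.1° gives CP at -14.20° from the x-axis; with |CP| = 26.7, P = (5.675, -18.78). ∠CPL = 56.8° gives PL at 109.0° from the x-axis; with |PL| = 10.4, L = (2.289, -8.945). PL is perpendicular to LF, so LF runs at -161.0°; with |LF| = 21.1, F = (-17.66, -15.81). Then |SF| = |F − S| = 36.44.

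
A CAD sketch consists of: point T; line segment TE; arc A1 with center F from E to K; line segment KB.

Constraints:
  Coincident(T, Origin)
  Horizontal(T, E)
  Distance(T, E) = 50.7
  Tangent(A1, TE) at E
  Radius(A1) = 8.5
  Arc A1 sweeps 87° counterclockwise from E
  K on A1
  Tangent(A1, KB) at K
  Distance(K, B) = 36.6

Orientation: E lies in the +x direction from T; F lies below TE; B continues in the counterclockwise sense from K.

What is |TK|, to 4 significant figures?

42.97

T is at the origin; T and E share the same y with |TE| = 50.7 and E on the +x side, so E = (50.70, 0.000). Tangency of A1 to TE means the radius FE is perpendicular to TE, so F = E + (0, -8.5) = (50.70, -8.500). On A1, E sits at bearing 90° from F; an 87° counterclockwise sweep puts K at bearing 177°, so K = F + 8.5·(cos 177°, sin 177°) = (42.21, -8.055). Then |TK| = |K − T| = 42.97.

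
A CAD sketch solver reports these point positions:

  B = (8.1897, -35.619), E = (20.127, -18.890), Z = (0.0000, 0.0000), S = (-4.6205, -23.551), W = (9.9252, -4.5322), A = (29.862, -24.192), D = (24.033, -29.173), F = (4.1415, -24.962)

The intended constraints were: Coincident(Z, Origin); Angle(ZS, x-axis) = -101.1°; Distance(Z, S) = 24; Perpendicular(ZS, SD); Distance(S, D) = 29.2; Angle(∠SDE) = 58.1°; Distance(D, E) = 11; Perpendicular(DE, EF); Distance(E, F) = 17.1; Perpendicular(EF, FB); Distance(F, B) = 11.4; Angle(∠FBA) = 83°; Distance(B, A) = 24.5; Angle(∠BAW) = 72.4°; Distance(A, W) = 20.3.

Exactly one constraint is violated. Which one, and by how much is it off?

Distance(A, W) = 20.3 — off by 7.70.

Z = (0.00, 0.00) ✓; ZS at -101.1° ✓; |ZS| = 24.00 ✓; ∠(ZS, SD) = 90.00° ✓; |SD| = 29.20 ✓; ∠SDE = 58.10° ✓; |DE| = 11.00 ✓; ∠(DE, EF) = 90.00° ✓; |EF| = 17.10 ✓; ∠(EF, FB) = 90.00° ✓; |FB| = 11.40 ✓; ∠FBA = 83.00° ✓; |BA| = 24.50 ✓; ∠BAW = 72.40° ✓; |AW| = 28.00 ✗.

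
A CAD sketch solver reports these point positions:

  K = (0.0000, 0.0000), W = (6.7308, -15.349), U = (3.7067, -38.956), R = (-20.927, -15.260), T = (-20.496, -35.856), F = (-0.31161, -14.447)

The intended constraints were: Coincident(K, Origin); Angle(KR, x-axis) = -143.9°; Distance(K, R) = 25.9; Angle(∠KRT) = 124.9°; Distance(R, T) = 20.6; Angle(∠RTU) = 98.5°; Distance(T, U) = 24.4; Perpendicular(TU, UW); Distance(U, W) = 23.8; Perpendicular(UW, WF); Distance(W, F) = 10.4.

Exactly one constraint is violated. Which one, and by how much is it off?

Distance(W, F) = 10.4 — off by 3.30.

K = (0.00, 0.00) ✓; KR at -143.9° ✓; |KR| = 25.90 ✓; ∠KRT = 124.9° ✓; |RT| = 20.60 ✓; ∠RTU = 98.50° ✓; |TU| = 24.40 ✓; ∠(TU, UW) = 90.00° ✓; |UW| = 23.80 ✓; ∠(UW, WF) = 90.00° ✓; |WF| = 7.100 ✗.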